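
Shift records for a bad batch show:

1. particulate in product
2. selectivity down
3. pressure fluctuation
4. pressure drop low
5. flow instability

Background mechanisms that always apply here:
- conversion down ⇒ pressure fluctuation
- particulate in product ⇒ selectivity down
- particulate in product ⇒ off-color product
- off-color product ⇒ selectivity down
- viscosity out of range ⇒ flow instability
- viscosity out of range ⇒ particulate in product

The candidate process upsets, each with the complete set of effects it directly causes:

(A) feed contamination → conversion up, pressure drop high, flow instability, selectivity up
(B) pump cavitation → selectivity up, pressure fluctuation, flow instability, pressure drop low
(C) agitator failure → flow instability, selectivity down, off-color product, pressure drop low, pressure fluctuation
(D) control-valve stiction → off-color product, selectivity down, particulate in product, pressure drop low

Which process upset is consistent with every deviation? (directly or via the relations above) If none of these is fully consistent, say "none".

none

Checking each candidate against the observations:
(A) feed contamination — fails on particulate in product, selectivity down, pressure fluctuation, pressure drop low (predicts selectivity up, not selectivity down; predicts pressure drop high, not pressure drop low)
(B) pump cavitation — particulate in product miss; selectivity down miss; pressure fluctuation match; pressure drop low match; flow instability match
(C) agitator failure — does not account for particulate in product
(D) control-valve stiction — does not account for pressure fluctuation, flow instability
No candidate is consistent with all observations.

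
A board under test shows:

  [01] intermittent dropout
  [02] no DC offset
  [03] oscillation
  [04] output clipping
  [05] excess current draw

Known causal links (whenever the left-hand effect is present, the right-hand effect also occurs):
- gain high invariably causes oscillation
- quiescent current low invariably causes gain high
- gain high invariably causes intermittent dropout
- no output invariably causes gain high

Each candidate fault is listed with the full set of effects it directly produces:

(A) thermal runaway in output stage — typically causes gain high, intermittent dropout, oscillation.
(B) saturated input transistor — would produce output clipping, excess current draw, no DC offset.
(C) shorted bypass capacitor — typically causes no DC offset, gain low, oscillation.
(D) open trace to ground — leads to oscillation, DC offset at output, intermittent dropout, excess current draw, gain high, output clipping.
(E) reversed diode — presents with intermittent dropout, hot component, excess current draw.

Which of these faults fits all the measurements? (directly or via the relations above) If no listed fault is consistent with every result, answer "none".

For each candidate, compare predicted effects to what was observed:
(A) thermal runaway in output stage — does not account for no DC offset, output clipping, excess current draw
(B) saturated input transistor — intermittent dropout -; no DC offset +; oscillation -; output clipping +; excess current draw +
(C) shorted bypass capacitor — intermittent dropout -; no DC offset +; oscillation +; output clipping -; excess current draw -
(D) open trace to ground — intermittent dropout +; no DC offset -; oscillation +; output clipping +; excess current draw +
(E) reversed diode — intermittent dropout +; no DC offset -; oscillation -; output clipping -; excess current draw +
None of the listed candidates fits everything.

none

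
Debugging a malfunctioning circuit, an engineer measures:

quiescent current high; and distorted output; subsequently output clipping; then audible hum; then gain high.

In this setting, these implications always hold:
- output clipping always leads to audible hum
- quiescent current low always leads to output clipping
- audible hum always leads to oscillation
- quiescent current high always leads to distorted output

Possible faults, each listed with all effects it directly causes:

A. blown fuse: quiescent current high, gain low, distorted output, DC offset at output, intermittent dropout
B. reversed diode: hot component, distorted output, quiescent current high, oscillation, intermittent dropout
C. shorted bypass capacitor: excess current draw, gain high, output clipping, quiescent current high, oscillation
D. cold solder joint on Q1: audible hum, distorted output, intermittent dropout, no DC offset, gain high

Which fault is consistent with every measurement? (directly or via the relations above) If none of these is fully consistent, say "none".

C

For each candidate, compare predicted effects to what was observed:
(A) blown fuse — fails on output clipping, audible hum, gain high (predicts gain low, not gain high)
(B) reversed diode — does not account for output clipping, audible hum, gain high
(C) shorted bypass capacitor — quiescent current high +; distorted output + (through quiescent current high → distorted output); output clipping +; audible hum + (through output clipping → audible hum); gain high +
(D) cold solder joint on Q1 — does not account for quiescent current high, output clipping
(C) is the only candidate with no mismatches.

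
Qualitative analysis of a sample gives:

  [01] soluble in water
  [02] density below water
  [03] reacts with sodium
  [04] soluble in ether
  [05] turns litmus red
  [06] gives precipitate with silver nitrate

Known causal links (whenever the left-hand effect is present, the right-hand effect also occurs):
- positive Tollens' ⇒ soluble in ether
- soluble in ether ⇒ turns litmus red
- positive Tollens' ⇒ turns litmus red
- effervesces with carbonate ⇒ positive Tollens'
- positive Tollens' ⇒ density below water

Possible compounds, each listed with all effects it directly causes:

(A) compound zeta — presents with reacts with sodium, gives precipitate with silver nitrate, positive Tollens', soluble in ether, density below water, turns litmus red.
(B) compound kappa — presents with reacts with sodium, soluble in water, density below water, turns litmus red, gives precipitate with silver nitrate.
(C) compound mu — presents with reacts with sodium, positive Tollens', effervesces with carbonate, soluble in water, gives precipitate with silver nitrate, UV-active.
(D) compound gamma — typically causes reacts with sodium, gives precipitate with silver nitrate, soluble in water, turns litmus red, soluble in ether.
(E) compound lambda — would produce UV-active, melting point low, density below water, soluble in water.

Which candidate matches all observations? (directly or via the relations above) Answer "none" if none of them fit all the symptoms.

C

Checking each candidate against the observations:
(A) compound zeta — soluble in water -; density below water +; reacts with sodium +; soluble in ether +; turns litmus red +; gives precipitate with silver nitrate +
(B) compound kappa — does not account for soluble in ether
(C) compound mu — soluble in water +; density below water + (through positive Tollens' → density below water); reacts with sodium +; soluble in ether + (through positive Tollens' → soluble in ether); turns litmus red + (through positive Tollens' → turns litmus red); gives precipitate with silver nitrate +
(D) compound gamma — soluble in water +; density below water -; reacts with sodium +; soluble in ether +; turns litmus red +; gives precipitate with silver nitrate +
(E) compound lambda — soluble in water +; density below water +; reacts with sodium -; soluble in ether -; turns litmus red -; gives precipitate with silver nitrate -
(C) alone accounts for all the evidence.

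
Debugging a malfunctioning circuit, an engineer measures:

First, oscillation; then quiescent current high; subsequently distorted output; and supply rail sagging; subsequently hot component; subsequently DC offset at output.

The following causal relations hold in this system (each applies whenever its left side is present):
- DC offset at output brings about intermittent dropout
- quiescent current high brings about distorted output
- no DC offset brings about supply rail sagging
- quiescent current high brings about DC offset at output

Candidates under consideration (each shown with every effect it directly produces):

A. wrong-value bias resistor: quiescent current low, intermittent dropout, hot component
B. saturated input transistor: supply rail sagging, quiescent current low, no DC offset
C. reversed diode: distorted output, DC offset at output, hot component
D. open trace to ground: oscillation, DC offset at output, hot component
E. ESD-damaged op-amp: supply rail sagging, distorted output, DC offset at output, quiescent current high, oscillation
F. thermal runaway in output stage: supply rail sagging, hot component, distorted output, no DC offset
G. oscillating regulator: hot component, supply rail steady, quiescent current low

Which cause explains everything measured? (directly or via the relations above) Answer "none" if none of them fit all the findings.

none

Testing each hypothesis:
(A) wrong-value bias resistor — fails on oscillation, quiescent current high, distorted output, supply rail sagging, DC offset at output (predicts quiescent current low, not quiescent current high)
(B) saturated input transistor — fails on oscillation, quiescent current high, distorted output, hot component, DC offset at output (predicts quiescent current low, not quiescent current high; predicts no DC offset, not DC offset at output)
(C) reversed diode — oscillation NO; quiescent current high NO; distorted output yes; supply rail sagging NO; hot component yes; DC offset at output yes
(D) open trace to ground — does not account for quiescent current high, distorted output, supply rail sagging
(E) ESD-damaged op-amp — oscillation yes; quiescent current high yes; distorted output yes; supply rail sagging yes; hot component NO; DC offset at output yes
(F) thermal runaway in output stage — fails on oscillation, quiescent current high, DC offset at output (predicts no DC offset, not DC offset at output)
(G) oscillating regulator — oscillation NO; quiescent current high NO; distorted output NO; supply rail sagging NO; hot component yes; DC offset at output NO
Every candidate fails on at least one observation.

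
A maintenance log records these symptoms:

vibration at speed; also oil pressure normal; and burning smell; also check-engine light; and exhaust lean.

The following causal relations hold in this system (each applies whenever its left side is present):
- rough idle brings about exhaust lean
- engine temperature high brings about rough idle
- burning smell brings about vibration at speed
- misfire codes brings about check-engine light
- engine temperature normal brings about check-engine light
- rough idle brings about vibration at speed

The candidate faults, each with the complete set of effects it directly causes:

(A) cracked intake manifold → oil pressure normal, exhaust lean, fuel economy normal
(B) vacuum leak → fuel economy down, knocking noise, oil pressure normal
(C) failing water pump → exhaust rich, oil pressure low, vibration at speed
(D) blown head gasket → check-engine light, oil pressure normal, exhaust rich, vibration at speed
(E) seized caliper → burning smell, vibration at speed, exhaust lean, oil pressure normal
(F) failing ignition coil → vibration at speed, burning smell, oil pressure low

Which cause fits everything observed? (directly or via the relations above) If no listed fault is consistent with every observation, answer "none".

Per-candidate check:
(A) cracked intake manifold — vibration at speed miss; oil pressure normal match; burning smell miss; check-engine light miss; exhaust lean match
(B) vacuum leak — vibration at speed miss; oil pressure normal match; burning smell miss; check-engine light miss; exhaust lean miss
(C) failing water pump — vibration at speed match; oil pressure normal miss; burning smell miss; check-engine light miss; exhaust lean miss
(D) blown head gasket — vibration at speed match; oil pressure normal match; burning smell miss; check-engine light match; exhaust lean miss
(E) seized caliper — does not account for check-engine light
(F) failing ignition coil — fails on oil pressure normal, check-engine light, exhaust lean (predicts oil pressure low, not oil pressure normal)
None of the listed candidates fits everything.

none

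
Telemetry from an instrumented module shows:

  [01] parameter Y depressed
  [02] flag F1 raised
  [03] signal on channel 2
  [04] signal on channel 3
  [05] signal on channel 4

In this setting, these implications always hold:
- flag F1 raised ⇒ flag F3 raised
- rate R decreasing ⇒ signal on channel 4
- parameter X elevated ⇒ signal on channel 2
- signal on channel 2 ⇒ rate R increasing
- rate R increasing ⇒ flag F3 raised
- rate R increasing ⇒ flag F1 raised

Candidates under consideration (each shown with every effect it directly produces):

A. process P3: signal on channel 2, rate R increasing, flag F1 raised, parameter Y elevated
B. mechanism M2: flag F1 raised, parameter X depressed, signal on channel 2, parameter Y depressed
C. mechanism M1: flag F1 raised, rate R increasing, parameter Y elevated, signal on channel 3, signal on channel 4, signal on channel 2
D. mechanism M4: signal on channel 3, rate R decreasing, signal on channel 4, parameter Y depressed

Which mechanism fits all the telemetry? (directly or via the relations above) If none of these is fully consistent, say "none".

none

Testing each hypothesis:
(A) process P3 — parameter Y depressed ✗; flag F1 raised ✓; signal on channel 2 ✓; signal on channel 3 ✗; signal on channel 4 ✗
(B) mechanism M2 — does not account for signal on channel 3, signal on channel 4
(C) mechanism M1 — parameter Y depressed ✗; flag F1 raised ✓; signal on channel 2 ✓; signal on channel 3 ✓; signal on channel 4 ✓
(D) mechanism M4 — parameter Y depressed ✓; flag F1 raised ✗; signal on channel 2 ✗; signal on channel 3 ✓; signal on channel 4 ✓
Every candidate fails on at least one observation.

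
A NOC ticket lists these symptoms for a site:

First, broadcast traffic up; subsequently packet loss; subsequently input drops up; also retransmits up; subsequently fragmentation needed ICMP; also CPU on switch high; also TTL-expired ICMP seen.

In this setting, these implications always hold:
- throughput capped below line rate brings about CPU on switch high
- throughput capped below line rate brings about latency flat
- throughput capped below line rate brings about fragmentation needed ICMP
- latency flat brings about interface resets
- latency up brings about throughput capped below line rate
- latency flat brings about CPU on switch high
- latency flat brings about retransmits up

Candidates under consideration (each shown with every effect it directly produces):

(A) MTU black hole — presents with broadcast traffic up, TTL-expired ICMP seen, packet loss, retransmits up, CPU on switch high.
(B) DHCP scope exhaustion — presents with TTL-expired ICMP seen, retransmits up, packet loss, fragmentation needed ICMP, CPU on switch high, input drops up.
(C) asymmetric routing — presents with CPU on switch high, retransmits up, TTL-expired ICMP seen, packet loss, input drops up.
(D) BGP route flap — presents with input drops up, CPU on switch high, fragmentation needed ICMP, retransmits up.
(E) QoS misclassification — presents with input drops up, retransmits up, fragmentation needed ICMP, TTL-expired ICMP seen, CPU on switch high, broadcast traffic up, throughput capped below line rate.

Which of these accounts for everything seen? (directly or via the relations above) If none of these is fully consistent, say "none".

For each candidate, compare predicted effects to what was observed:
(A) MTU black hole — broadcast traffic up yes; packet loss yes; input drops up NO; retransmits up yes; fragmentation needed ICMP NO; CPU on switch high yes; TTL-expired ICMP seen yes
(B) DHCP scope exhaustion — broadcast traffic up NO; packet loss yes; input drops up yes; retransmits up yes; fragmentation needed ICMP yes; CPU on switch high yes; TTL-expired ICMP seen yes
(C) asymmetric routing — does not account for broadcast traffic up, fragmentation needed ICMP
(D) BGP route flap — broadcast traffic up NO; packet loss NO; input drops up yes; retransmits up yes; fragmentation needed ICMP yes; CPU on switch high yes; TTL-expired ICMP seen NO
(E) QoS misclassification — broadcast traffic up yes; packet loss NO; input drops up yes; retransmits up yes; fragmentation needed ICMP yes; CPU on switch high yes; TTL-expired ICMP seen yes
None of the listed candidates fits everything.

none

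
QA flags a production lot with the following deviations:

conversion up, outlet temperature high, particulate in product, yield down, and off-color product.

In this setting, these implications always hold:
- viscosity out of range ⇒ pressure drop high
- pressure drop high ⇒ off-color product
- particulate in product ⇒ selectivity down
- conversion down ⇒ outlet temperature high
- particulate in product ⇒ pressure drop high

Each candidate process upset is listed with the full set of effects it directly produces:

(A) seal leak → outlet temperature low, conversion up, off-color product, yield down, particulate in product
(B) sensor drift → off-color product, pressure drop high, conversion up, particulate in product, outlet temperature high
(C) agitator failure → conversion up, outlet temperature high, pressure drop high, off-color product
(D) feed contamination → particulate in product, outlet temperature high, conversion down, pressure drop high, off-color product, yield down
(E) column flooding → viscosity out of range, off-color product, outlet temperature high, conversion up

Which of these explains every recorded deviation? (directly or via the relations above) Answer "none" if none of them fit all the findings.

Testing each hypothesis:
(A) seal leak — fails on outlet temperature high (predicts outlet temperature low, not outlet temperature high)
(B) sensor drift — does not account for yield down
(C) agitator failure — conversion up +; outlet temperature high +; particulate in product -; yield down -; off-color product +
(D) feed contamination — conversion up -; outlet temperature high +; particulate in product +; yield down +; off-color product +
(E) column flooding — conversion up +; outlet temperature high +; particulate in product -; yield down -; off-color product +
No candidate is consistent with all observations.

none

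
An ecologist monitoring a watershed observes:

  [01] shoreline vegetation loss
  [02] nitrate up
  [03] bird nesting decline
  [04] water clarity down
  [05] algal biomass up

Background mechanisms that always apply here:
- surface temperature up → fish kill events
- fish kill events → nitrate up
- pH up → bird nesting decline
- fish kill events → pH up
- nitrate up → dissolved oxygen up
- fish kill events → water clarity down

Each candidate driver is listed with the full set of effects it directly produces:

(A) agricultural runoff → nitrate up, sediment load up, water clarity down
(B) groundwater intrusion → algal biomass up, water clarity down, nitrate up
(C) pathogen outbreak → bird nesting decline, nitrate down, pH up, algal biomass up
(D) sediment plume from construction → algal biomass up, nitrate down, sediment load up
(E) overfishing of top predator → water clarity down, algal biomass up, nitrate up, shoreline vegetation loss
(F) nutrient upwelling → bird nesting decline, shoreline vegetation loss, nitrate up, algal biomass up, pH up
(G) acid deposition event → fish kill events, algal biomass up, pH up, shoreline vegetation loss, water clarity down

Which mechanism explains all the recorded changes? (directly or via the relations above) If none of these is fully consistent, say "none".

G

Testing each hypothesis:
(A) agricultural runoff — does not account for shoreline vegetation loss, bird nesting decline, algal biomass up
(B) groundwater intrusion — shoreline vegetation loss ✗; nitrate up ✓; bird nesting decline ✗; water clarity down ✓; algal biomass up ✓
(C) pathogen outbreak — fails on shoreline vegetation loss, nitrate up, water clarity down (predicts nitrate down, not nitrate up)
(D) sediment plume from construction — shoreline vegetation loss ✗; nitrate up ✗; bird nesting decline ✗; water clarity down ✗; algal biomass up ✓
(E) overfishing of top predator — does not account for bird nesting decline
(F) nutrient upwelling — does not account for water clarity down
(G) acid deposition event — accounts for every observation (nitrate up via fish kill events → nitrate up)
(G) alone accounts for all the evidence.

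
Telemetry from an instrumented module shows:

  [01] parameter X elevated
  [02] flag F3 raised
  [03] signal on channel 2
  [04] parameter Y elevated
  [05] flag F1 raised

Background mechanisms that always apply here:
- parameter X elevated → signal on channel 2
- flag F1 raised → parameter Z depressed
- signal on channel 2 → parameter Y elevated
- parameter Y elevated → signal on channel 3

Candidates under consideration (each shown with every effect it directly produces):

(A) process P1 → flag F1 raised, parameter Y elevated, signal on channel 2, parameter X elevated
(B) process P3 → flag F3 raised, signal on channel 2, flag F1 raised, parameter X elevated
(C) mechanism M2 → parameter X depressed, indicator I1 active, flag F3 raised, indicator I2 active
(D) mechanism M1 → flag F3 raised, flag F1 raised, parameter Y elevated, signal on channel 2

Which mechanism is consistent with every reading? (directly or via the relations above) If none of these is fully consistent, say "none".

For each candidate, compare predicted effects to what was observed:
(A) process P1 — parameter X elevated ✓; flag F3 raised ✗; signal on channel 2 ✓; parameter Y elevated ✓; flag F1 raised ✓
(B) process P3 — accounts for every observation (parameter Y elevated through signal on channel 2 → parameter Y elevated)
(C) mechanism M2 — parameter X elevated ✗; flag F3 raised ✓; signal on channel 2 ✗; parameter Y elevated ✗; flag F1 raised ✗
(D) mechanism M1 — parameter X elevated ✗; flag F3 raised ✓; signal on channel 2 ✓; parameter Y elevated ✓; flag F1 raised ✓
(B) is the only candidate with no mismatches.

B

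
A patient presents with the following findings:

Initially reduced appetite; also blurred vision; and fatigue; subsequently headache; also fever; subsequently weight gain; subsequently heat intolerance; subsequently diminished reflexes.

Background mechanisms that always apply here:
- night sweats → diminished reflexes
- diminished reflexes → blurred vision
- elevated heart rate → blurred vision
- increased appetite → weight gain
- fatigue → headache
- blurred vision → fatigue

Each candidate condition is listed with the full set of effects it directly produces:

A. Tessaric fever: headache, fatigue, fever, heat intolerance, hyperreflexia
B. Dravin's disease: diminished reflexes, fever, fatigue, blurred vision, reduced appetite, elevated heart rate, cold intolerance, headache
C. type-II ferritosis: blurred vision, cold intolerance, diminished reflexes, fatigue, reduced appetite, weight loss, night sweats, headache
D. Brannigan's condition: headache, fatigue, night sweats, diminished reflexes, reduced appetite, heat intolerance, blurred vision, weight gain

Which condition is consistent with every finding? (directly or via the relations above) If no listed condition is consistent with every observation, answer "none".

Per-candidate check:
(A) Tessaric fever — reduced appetite miss; blurred vision miss; fatigue match; headache match; fever match; weight gain miss; heat intolerance match; diminished reflexes miss
(B) Dravin's disease — reduced appetite match; blurred vision match; fatigue match; headache match; fever match; weight gain miss; heat intolerance miss; diminished reflexes match
(C) type-II ferritosis — reduced appetite match; blurred vision match; fatigue match; headache match; fever miss; weight gain miss; heat intolerance miss; diminished reflexes match
(D) Brannigan's condition — does not account for fever
No candidate is consistent with all observations.

none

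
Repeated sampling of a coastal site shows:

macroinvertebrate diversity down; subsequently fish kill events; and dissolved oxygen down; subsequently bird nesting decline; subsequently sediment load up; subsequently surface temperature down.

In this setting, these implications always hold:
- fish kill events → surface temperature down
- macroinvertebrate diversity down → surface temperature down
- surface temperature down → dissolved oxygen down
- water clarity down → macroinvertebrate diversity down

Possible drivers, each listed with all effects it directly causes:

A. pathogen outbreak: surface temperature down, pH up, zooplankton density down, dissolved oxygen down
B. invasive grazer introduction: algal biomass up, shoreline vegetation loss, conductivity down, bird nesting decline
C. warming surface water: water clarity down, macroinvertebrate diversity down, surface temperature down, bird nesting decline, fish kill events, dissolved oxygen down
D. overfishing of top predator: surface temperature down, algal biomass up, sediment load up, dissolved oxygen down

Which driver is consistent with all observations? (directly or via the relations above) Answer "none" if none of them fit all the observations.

Checking each candidate against the observations:
(A) pathogen outbreak — does not account for macroinvertebrate diversity down, fish kill events, bird nesting decline, sediment load up
(B) invasive grazer introduction — macroinvertebrate diversity down ✗; fish kill events ✗; dissolved oxygen down ✗; bird nesting decline ✓; sediment load up ✗; surface temperature down ✗
(C) warming surface water — macroinvertebrate diversity down ✓; fish kill events ✓; dissolved oxygen down ✓; bird nesting decline ✓; sediment load up ✗; surface temperature down ✓
(D) overfishing of top predator — macroinvertebrate diversity down ✗; fish kill events ✗; dissolved oxygen down ✓; bird nesting decline ✗; sediment load up ✓; surface temperature down ✓
None of the listed candidates fits everything.

none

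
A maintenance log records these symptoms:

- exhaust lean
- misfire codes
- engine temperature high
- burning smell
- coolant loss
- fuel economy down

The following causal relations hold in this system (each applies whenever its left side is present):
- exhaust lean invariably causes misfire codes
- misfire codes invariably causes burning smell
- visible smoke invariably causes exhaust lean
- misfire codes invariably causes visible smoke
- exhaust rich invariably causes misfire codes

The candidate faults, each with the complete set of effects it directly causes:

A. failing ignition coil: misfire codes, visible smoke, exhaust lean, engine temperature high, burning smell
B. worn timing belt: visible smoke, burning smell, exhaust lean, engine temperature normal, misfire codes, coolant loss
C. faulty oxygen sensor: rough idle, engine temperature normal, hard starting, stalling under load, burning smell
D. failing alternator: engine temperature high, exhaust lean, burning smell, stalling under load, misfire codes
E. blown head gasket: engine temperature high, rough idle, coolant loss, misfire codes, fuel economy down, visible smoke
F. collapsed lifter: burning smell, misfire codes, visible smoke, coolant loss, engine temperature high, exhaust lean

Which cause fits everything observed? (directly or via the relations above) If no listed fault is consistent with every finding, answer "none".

Testing each hypothesis:
(A) failing ignition coil — does not account for coolant loss, fuel economy down
(B) worn timing belt — fails on engine temperature high, fuel economy down (predicts engine temperature normal, not engine temperature high)
(C) faulty oxygen sensor — fails on exhaust lean, misfire codes, engine temperature high, coolant loss, fuel economy down (predicts engine temperature normal, not engine temperature high)
(D) failing alternator — exhaust lean +; misfire codes +; engine temperature high +; burning smell +; coolant loss -; fuel economy down -
(E) blown head gasket — exhaust lean + (through visible smoke → exhaust lean); misfire codes +; engine temperature high +; burning smell + (through misfire codes → burning smell); coolant loss +; fuel economy down +
(F) collapsed lifter — does not account for fuel economy down
(E) alone accounts for all the evidence.

E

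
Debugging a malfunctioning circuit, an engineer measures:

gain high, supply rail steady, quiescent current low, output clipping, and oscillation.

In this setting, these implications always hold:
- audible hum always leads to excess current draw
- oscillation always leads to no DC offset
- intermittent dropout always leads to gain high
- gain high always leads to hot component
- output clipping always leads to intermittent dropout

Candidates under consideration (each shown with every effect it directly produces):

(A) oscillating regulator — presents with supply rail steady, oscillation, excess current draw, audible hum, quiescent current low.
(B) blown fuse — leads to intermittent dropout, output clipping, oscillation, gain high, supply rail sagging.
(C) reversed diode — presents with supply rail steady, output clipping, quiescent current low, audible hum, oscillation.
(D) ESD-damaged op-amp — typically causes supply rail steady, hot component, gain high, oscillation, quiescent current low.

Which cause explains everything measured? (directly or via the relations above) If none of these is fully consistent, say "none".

C

Per-candidate check:
(A) oscillating regulator — gain high ✗; supply rail steady ✓; quiescent current low ✓; output clipping ✗; oscillation ✓
(B) blown fuse — fails on supply rail steady, quiescent current low (predicts supply rail sagging, not supply rail steady)
(C) reversed diode — accounts for every observation (gain high via output clipping → intermittent dropout → gain high)
(D) ESD-damaged op-amp — gain high ✓; supply rail steady ✓; quiescent current low ✓; output clipping ✗; oscillation ✓
(C) is the only candidate with no mismatches.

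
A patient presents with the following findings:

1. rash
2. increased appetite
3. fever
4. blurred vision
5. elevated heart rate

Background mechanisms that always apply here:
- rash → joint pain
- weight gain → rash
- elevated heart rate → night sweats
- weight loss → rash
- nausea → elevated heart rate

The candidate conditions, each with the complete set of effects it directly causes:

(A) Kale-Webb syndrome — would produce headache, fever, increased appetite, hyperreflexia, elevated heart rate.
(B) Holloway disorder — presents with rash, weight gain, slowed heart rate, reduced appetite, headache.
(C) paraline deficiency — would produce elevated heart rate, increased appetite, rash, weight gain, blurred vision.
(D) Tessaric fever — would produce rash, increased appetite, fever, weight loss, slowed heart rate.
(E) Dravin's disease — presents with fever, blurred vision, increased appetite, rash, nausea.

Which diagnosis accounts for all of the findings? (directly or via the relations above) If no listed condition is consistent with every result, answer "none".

E

Checking each candidate against the observations:
(A) Kale-Webb syndrome — rash NO; increased appetite yes; fever yes; blurred vision NO; elevated heart rate yes
(B) Holloway disorder — fails on increased appetite, fever, blurred vision, elevated heart rate (predicts reduced appetite, not increased appetite; predicts slowed heart rate, not elevated heart rate)
(C) paraline deficiency — does not account for fever
(D) Tessaric fever — rash yes; increased appetite yes; fever yes; blurred vision NO; elevated heart rate NO
(E) Dravin's disease — rash yes; increased appetite yes; fever yes; blurred vision yes; elevated heart rate yes (via nausea → elevated heart rate)
Only (E) is consistent with every observation.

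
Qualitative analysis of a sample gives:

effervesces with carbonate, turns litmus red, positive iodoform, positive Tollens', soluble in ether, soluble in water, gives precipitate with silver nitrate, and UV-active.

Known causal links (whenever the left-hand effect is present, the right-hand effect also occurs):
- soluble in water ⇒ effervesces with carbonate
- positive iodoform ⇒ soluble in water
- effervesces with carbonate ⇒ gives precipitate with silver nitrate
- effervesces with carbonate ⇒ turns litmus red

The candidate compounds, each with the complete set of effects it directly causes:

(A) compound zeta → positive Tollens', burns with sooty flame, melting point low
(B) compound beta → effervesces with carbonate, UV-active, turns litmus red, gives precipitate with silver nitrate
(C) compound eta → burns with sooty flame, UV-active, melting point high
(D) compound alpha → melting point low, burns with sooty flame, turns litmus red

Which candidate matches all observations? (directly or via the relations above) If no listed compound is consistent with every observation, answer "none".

none

For each candidate, compare predicted effects to what was observed:
(A) compound zeta — effervesces with carbonate -; turns litmus red -; positive iodoform -; positive Tollens' +; soluble in ether -; soluble in water -; gives precipitate with silver nitrate -; UV-active -
(B) compound beta — does not account for positive iodoform, positive Tollens', soluble in ether, soluble in water
(C) compound eta — does not account for effervesces with carbonate, turns litmus red, positive iodoform, positive Tollens', soluble in ether, soluble in water, gives precipitate with silver nitrate
(D) compound alpha — effervesces with carbonate -; turns litmus red +; positive iodoform -; positive Tollens' -; soluble in ether -; soluble in water -; gives precipitate with silver nitrate -; UV-active -
None of the listed candidates fits everything.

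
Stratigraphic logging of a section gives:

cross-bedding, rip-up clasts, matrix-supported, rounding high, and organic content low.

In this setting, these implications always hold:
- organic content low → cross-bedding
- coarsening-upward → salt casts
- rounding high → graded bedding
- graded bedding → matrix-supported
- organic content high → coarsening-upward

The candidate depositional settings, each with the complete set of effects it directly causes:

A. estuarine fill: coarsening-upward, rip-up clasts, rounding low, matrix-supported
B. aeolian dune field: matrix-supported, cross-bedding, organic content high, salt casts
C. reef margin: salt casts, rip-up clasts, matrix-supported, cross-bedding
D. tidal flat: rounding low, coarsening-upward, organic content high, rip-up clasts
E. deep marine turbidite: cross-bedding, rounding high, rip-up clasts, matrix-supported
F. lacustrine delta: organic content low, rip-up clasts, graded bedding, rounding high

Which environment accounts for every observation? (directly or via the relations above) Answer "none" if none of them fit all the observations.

F

For each candidate, compare predicted effects to what was observed:
(A) estuarine fill — cross-bedding NO; rip-up clasts yes; matrix-supported yes; rounding high NO; organic content low NO
(B) aeolian dune field — fails on rip-up clasts, rounding high, organic content low (predicts organic content high, not organic content low)
(C) reef margin — cross-bedding yes; rip-up clasts yes; matrix-supported yes; rounding high NO; organic content low NO
(D) tidal flat — cross-bedding NO; rip-up clasts yes; matrix-supported NO; rounding high NO; organic content low NO
(E) deep marine turbidite — cross-bedding yes; rip-up clasts yes; matrix-supported yes; rounding high yes; organic content low NO
(F) lacustrine delta — accounts for every observation (cross-bedding through organic content low → cross-bedding)
Only (F) is consistent with every observation.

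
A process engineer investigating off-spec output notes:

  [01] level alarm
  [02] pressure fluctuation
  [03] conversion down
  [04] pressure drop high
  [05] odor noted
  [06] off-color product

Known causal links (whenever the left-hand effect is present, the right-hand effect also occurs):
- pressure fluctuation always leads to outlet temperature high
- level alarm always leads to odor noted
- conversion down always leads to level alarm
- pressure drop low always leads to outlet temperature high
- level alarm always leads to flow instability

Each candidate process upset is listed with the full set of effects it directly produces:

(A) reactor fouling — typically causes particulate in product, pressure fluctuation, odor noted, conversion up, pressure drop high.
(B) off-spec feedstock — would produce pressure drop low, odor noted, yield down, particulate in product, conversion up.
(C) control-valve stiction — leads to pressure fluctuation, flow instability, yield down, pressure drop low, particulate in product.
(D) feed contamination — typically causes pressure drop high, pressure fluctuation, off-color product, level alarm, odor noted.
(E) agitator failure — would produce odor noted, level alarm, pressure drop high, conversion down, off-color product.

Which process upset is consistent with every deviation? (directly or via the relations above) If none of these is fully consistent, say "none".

For each candidate, compare predicted effects to what was observed:
(A) reactor fouling — level alarm NO; pressure fluctuation yes; conversion down NO; pressure drop high yes; odor noted yes; off-color product NO
(B) off-spec feedstock — level alarm NO; pressure fluctuation NO; conversion down NO; pressure drop high NO; odor noted yes; off-color product NO
(C) control-valve stiction — fails on level alarm, conversion down, pressure drop high, odor noted, off-color product (predicts pressure drop low, not pressure drop high)
(D) feed contamination — level alarm yes; pressure fluctuation yes; conversion down NO; pressure drop high yes; odor noted yes; off-color product yes
(E) agitator failure — level alarm yes; pressure fluctuation NO; conversion down yes; pressure drop high yes; odor noted yes; off-color product yes
Every candidate fails on at least one observation.

none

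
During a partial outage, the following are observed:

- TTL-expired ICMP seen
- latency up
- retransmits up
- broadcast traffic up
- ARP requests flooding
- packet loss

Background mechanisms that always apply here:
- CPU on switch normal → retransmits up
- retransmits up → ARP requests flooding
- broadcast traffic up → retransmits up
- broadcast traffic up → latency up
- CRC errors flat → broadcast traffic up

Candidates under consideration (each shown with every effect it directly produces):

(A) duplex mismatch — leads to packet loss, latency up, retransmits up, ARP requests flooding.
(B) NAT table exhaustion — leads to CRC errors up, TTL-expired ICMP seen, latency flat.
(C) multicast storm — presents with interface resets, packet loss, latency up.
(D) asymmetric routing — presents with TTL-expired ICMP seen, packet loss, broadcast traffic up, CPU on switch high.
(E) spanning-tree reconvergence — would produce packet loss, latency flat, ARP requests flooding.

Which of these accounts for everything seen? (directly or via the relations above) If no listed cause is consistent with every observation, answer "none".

For each candidate, compare predicted effects to what was observed:
(A) duplex mismatch — TTL-expired ICMP seen NO; latency up yes; retransmits up yes; broadcast traffic up NO; ARP requests flooding yes; packet loss yes
(B) NAT table exhaustion — fails on latency up, retransmits up, broadcast traffic up, ARP requests flooding, packet loss (predicts latency flat, not latency up)
(C) multicast storm — TTL-expired ICMP seen NO; latency up yes; retransmits up NO; broadcast traffic up NO; ARP requests flooding NO; packet loss yes
(D) asymmetric routing — accounts for every observation (latency up through broadcast traffic up → latency up)
(E) spanning-tree reconvergence — TTL-expired ICMP seen NO; latency up NO; retransmits up NO; broadcast traffic up NO; ARP requests flooding yes; packet loss yes
(D) is the only candidate with no mismatches.

D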